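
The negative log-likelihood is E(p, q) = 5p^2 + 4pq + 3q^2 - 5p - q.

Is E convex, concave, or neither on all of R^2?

convex

E is quadratic, so its Hessian is the constant matrix H = [[10, 4], [4, 6]].
det(H) = 44, tr(H) = 16.
det(H) > 0 and tr(H) > 0, so H is positive definite everywhere: convex.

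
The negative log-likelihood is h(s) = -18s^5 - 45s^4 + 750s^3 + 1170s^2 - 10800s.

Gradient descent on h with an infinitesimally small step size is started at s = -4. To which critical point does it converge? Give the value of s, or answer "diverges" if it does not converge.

h'(s) = -90(s - 4)(s - 2)(s + 3)(s + 5), so h'(-4) = 4320.
Gradient descent moves in the -h' direction, i.e. s is decreasing.
The nearest critical point in that direction is s = -5, where h'' = 11340 > 0 (a local minimum). The iterate converges there.

-5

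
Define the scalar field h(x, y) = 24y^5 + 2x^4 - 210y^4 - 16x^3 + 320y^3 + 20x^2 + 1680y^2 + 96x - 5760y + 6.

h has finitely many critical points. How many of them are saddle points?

6

h separates as a function of x plus a function of y, so ∇h=0 decouples.
∂h/∂x = 8(x - 4)(x - 3)(x + 1) = 0 at x ∈ {-1, 3, 4}; ∂h/∂y = 120(y - 4)(y - 3)(y - 2)(y + 2) = 0 at y ∈ {-2, 2, 3, 4}.
The Hessian is diagonal: diag(h_xx, h_yy). Second derivatives: h_xx(-1)=160, h_xx(3)=-32, h_xx(4)=40; h_yy(-2)=-14400, h_yy(2)=960, h_yy(3)=-600, h_yy(4)=1440.
Saddle points occur where the two diagonal entries have opposite signs: (-1, -2), (-1, 3), (3, 2), (3, 4), (4, -2), (4, 3). Count: 6.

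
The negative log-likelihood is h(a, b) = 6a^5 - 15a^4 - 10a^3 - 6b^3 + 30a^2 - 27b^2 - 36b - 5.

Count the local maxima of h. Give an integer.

2

h separates as a function of a plus a function of b, so ∇h=0 decouples.
∂h/∂a = 30a(a - 2)(a - 1)(a + 1) = 0 at a ∈ {-1, 0, 1, 2}; ∂h/∂b = -18(b + 1)(b + 2) = 0 at b ∈ {-2, -1}.
The Hessian is diagonal: diag(h_aa, h_bb). Second derivatives: h_aa(-1)=-180, h_aa(0)=60, h_aa(1)=-60, h_aa(2)=180; h_bb(-2)=18, h_bb(-1)=-18.
Local maxima occur where both diagonal entries negative: (-1, -1), (1, -1). Count: 2.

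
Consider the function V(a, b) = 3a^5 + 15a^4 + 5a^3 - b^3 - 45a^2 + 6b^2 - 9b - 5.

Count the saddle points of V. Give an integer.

4

V separates as a function of a plus a function of b, so ∇V=0 decouples.
∂V/∂a = 15a(a - 1)(a + 2)(a + 3) = 0 at a ∈ {-3, -2, 0, 1}; ∂V/∂b = -3(b - 3)(b - 1) = 0 at b ∈ {1, 3}.
The Hessian is diagonal: diag(V_aa, V_bb). Second derivatives: V_aa(-3)=-180, V_aa(-2)=90, V_aa(0)=-90, V_aa(1)=180; V_bb(1)=6, V_bb(3)=-6.
Saddle points occur where the two diagonal entries have opposite signs: (-3, 1), (-2, 3), (0, 1), (1, 3). Count: 4.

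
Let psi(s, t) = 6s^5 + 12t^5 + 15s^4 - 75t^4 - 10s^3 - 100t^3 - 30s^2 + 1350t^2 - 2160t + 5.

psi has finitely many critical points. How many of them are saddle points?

psi separates as a function of s plus a function of t, so ∇psi=0 decouples.
∂psi/∂s = 30s(s - 1)(s + 1)(s + 2) = 0 at s ∈ {-2, -1, 0, 1}; ∂psi/∂t = 60(t - 4)(t - 3)(t - 1)(t + 3) = 0 at t ∈ {-3, 1, 3, 4}.
The Hessian is diagonal: diag(psi_ss, psi_tt). Second derivatives: psi_ss(-2)=-180, psi_ss(-1)=60, psi_ss(0)=-60, psi_ss(1)=180; psi_tt(-3)=-10080, psi_tt(1)=1440, psi_tt(3)=-720, psi_tt(4)=1260.
Saddle points occur where the two diagonal entries have opposite signs: (-2, 1), (-2, 4), (-1, -3), (-1, 3), (0, 1), (0, 4), (1, -3), (1, 3). Count: 8.

8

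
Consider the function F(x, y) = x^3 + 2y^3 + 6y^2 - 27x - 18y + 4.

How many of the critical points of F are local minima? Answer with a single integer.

F separates as a function of x plus a function of y, so ∇F=0 decouples.
∂F/∂x = 3(x - 3)(x + 3) = 0 at x ∈ {-3, 3}; ∂F/∂y = 6(y - 1)(y + 3) = 0 at y ∈ {-3, 1}.
The Hessian is diagonal: diag(F_xx, F_yy). Second derivatives: F_xx(-3)=-18, F_xx(3)=18; F_yy(-3)=-24, F_yy(1)=24.
Local minima occur where both diagonal entries positive: (3, 1). Count: 1.

1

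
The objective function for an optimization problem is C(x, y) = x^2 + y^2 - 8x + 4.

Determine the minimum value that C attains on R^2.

-12

C(x,y) separates as P(x) + Q(y) + 4, so its minimum is min P + min Q + 4.
P'(x) = 2x - 8 vanishes at x ∈ {4}; Q'(y) = 2y vanishes at y ∈ {0}.
Local minima of P (where P''>0): P(4)=-16. Local minima of Q: Q(0)=0.
So the global minimum of C is P(4) + Q(0) + 4 = -16 + 0 + 4 = -12, attained at (4, 0).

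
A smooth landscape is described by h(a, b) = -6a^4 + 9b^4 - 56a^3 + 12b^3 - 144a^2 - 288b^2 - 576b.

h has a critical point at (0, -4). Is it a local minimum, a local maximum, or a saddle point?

The mixed partial ∂²h/∂a∂b is 0, so the Hessian at any point is diag(h_aa, h_bb) = diag(-24(3a^2 + 14a + 12), 36(3b^2 + 2b - 16)).
At (0, -4): H = diag(-288, 864).
The eigenvalues have opposite signs, so H is indefinite: a saddle point.

saddle point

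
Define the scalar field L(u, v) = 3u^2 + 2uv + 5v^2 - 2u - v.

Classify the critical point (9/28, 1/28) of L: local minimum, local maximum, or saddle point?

The Hessian of L is constant: H = [[6, 2], [2, 10]].
det(H) = 6·10 − 2² = 56.
det(H) > 0 and tr(H) = 16 > 0, so H is positive definite and the point is a local minimum.

local minimum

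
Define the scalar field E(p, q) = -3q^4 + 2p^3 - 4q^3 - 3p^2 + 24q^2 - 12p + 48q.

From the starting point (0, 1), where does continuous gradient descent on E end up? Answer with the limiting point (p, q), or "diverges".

(2, -1)

E is separable, so gradient descent decouples: p follows -∂E/∂p, q follows -∂E/∂q.
∂E/∂p = 6(p - 2)(p + 1); at p=0 this is -12, so p increases.
∂E/∂q = -12(q - 2)(q + 1)(q + 2); at q=1 this is 72, so q decreases.
p converges to its nearest critical value 2 (a local min of the p-part); q converges to -1. The iterate converges to (2, -1).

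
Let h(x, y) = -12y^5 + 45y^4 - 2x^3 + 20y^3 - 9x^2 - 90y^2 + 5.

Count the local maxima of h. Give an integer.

h separates as a function of x plus a function of y, so ∇h=0 decouples.
∂h/∂x = -6x(x + 3) = 0 at x ∈ {-3, 0}; ∂h/∂y = -60y(y - 3)(y - 1)(y + 1) = 0 at y ∈ {-1, 0, 1, 3}.
The Hessian is diagonal: diag(h_xx, h_yy). Second derivatives: h_xx(-3)=18, h_xx(0)=-18; h_yy(-1)=480, h_yy(0)=-180, h_yy(1)=240, h_yy(3)=-1440.
Local maxima occur where both diagonal entries negative: (0, 0), (0, 3). Count: 2.

2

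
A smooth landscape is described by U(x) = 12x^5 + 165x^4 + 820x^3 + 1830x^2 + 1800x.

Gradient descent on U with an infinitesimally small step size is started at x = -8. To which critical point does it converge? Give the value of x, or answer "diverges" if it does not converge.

diverges

U'(x) = 60(x + 1)(x + 2)(x + 3)(x + 5), so U'(-8) = 37800.
Gradient descent moves in the -U' direction, i.e. x is decreasing.
There is no critical point below x=-8, and U' keeps the same sign, so the iterate runs off to −∞.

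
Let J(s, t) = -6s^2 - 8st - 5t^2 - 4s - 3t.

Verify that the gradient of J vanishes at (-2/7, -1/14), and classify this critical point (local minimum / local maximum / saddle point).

local maximum

∇J = (-12s - 8t - 4, -8s - 10t - 3); substituting (-2/7, -1/14) gives ∇J = (0, 0), so (-2/7, -1/14) is indeed a critical point.
The Hessian of J is constant: H = [[-12, -8], [-8, -10]].
det(H) = (-12)·(-10) − (-8)² = 56.
det(H) > 0 and tr(H) = -22 < 0, so H is negative definite and the point is a local maximum.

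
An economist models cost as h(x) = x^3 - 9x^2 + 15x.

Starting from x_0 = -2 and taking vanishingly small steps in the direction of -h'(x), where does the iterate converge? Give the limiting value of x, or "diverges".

h'(x) = 3(x - 5)(x - 1), so h'(-2) = 63.
Gradient descent moves in the -h' direction, i.e. x is decreasing.
There is no critical point below x=-2, and h' keeps the same sign, so the iterate runs off to −∞.

diverges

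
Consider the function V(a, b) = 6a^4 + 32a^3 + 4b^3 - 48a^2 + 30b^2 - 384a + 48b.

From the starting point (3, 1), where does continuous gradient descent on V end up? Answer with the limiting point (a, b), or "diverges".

(2, -1)

V is separable, so gradient descent decouples: a follows -∂V/∂a, b follows -∂V/∂b.
∂V/∂a = 24(a - 2)(a + 2)(a + 4); at a=3 this is 840, so a decreases.
∂V/∂b = 12(b + 1)(b + 4); at b=1 this is 120, so b decreases.
a converges to its nearest critical value 2 (a local min of the a-part); b converges to -1. The iterate converges to (2, -1).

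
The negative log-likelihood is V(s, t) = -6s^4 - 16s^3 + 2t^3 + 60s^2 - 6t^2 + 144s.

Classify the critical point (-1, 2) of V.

local minimum

The mixed partial ∂²V/∂s∂t is 0, so the Hessian at any point is diag(V_ss, V_tt) = diag(24(-3s^2 - 4s + 5), 12(t - 1)).
At (-1, 2): H = diag(144, 12).
Both eigenvalues are positive, so H is positive definite: a local minimum.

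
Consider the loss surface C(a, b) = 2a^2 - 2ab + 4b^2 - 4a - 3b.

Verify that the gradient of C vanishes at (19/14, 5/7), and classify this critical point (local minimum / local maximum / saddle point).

local minimum

∇C = (4a - 2b - 4, -2a + 8b - 3); substituting (19/14, 5/7) gives ∇C = (0, 0), so (19/14, 5/7) is indeed a critical point.
The Hessian of C is constant: H = [[4, -2], [-2, 8]].
det(H) = 4·8 − (-2)² = 28.
det(H) > 0 and tr(H) = 12 > 0, so H is positive definite and the point is a local minimum.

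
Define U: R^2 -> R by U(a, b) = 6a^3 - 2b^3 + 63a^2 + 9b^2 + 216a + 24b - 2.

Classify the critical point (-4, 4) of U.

local maximum

The mixed partial ∂²U/∂a∂b is 0, so the Hessian at any point is diag(U_aa, U_bb) = diag(18(2a + 7), 6(-2b + 3)).
At (-4, 4): H = diag(-18, -30).
Both eigenvalues are negative, so H is negative definite: a local maximum.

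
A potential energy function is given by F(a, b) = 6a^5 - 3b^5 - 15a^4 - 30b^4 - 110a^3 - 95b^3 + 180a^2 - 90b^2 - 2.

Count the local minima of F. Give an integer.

F separates as a function of a plus a function of b, so ∇F=0 decouples.
∂F/∂a = 30a(a - 4)(a - 1)(a + 3) = 0 at a ∈ {-3, 0, 1, 4}; ∂F/∂b = -15b(b + 1)(b + 3)(b + 4) = 0 at b ∈ {-4, -3, -1, 0}.
The Hessian is diagonal: diag(F_aa, F_bb). Second derivatives: F_aa(-3)=-2520, F_aa(0)=360, F_aa(1)=-360, F_aa(4)=2520; F_bb(-4)=180, F_bb(-3)=-90, F_bb(-1)=90, F_bb(0)=-180.
Local minima occur where both diagonal entries positive: (0, -4), (0, -1), (4, -4), (4, -1). Count: 4.

4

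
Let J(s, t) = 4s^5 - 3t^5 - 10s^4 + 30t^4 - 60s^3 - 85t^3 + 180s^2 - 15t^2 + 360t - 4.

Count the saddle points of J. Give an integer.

8

J separates as a function of s plus a function of t, so ∇J=0 decouples.
∂J/∂s = 20s(s - 3)(s - 2)(s + 3) = 0 at s ∈ {-3, 0, 2, 3}; ∂J/∂t = -15(t - 4)(t - 3)(t - 2)(t + 1) = 0 at t ∈ {-1, 2, 3, 4}.
The Hessian is diagonal: diag(J_ss, J_tt). Second derivatives: J_ss(-3)=-1800, J_ss(0)=360, J_ss(2)=-200, J_ss(3)=360; J_tt(-1)=900, J_tt(2)=-90, J_tt(3)=60, J_tt(4)=-150.
Saddle points occur where the two diagonal entries have opposite signs: (-3, -1), (-3, 3), (0, 2), (0, 4), (2, -1), (2, 3), (3, 2), (3, 4). Count: 8.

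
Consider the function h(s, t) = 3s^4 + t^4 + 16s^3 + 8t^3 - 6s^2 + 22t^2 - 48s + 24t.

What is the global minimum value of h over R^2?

-169

h(s,t) separates as P(s) + Q(t), so its minimum is min P + min Q.
P'(s) = 12(s - 1)(s + 1)(s + 4) vanishes at s ∈ {-4, -1, 1}; Q'(t) = 4(t + 1)(t + 2)(t + 3) vanishes at t ∈ {-3, -2, -1}.
Local minima of P (where P''>0): P(-4)=-160, P(1)=-35. Local minima of Q: Q(-3)=-9, Q(-1)=-9.
So the global minimum of h is P(-4) + Q(-3) = -160 − 9 = -169, attained at (-4, -3).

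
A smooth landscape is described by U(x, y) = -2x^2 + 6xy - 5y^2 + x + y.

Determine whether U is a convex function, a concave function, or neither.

concave

U is quadratic, so its Hessian is the constant matrix H = [[-4, 6], [6, -10]].
det(H) = 4, tr(H) = -14.
det(H) > 0 and tr(H) < 0, so H is negative definite everywhere: concave.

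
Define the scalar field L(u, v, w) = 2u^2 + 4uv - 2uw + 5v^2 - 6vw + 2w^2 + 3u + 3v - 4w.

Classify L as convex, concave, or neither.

convex

L is quadratic, so its Hessian is the constant matrix H = [[4, 4, -2], [4, 10, -6], [-2, -6, 4]].
Leading principal minors: 4, 24, 8.
All positive ⇒ H ≻ 0 ⇒ convex.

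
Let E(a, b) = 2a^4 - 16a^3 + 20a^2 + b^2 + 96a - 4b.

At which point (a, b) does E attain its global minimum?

E(a,b) separates as P(a) + Q(b), so its minimum is min P + min Q.
P'(a) = 8(a - 4)(a - 3)(a + 1) vanishes at a ∈ {-1, 3, 4}; Q'(b) = 2b - 4 vanishes at b ∈ {2}.
Local minima of P (where P''>0): P(-1)=-58, P(4)=192. Local minima of Q: Q(2)=-4.
So the global minimum of E is P(-1) + Q(2) = -58 − 4 = -62, attained at (-1, 2).

(-1, 2)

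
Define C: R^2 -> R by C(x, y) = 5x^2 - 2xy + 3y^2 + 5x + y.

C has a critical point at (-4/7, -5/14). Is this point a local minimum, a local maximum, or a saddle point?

The Hessian of C is constant: H = [[10, -2], [-2, 6]].
det(H) = 10·6 − (-2)² = 56.
det(H) > 0 and tr(H) = 16 > 0, so H is positive definite and the point is a local minimum.

local minimum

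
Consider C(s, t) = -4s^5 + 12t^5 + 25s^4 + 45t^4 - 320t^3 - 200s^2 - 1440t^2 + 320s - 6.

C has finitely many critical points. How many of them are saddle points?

C separates as a function of s plus a function of t, so ∇C=0 decouples.
∂C/∂s = -20(s - 4)(s - 2)(s - 1)(s + 2) = 0 at s ∈ {-2, 1, 2, 4}; ∂C/∂t = 60t(t - 4)(t + 3)(t + 4) = 0 at t ∈ {-4, -3, 0, 4}.
The Hessian is diagonal: diag(C_ss, C_tt). Second derivatives: C_ss(-2)=1440, C_ss(1)=-180, C_ss(2)=160, C_ss(4)=-720; C_tt(-4)=-1920, C_tt(-3)=1260, C_tt(0)=-2880, C_tt(4)=13440.
Saddle points occur where the two diagonal entries have opposite signs: (-2, -4), (-2, 0), (1, -3), (1, 4), (2, -4), (2, 0), (4, -3), (4, 4). Count: 8.

8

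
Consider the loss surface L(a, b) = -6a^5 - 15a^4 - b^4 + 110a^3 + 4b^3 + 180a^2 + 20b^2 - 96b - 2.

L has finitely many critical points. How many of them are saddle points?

L separates as a function of a plus a function of b, so ∇L=0 decouples.
∂L/∂a = -30a(a - 3)(a + 1)(a + 4) = 0 at a ∈ {-4, -1, 0, 3}; ∂L/∂b = -4(b - 4)(b - 2)(b + 3) = 0 at b ∈ {-3, 2, 4}.
The Hessian is diagonal: diag(L_aa, L_bb). Second derivatives: L_aa(-4)=2520, L_aa(-1)=-360, L_aa(0)=360, L_aa(3)=-2520; L_bb(-3)=-140, L_bb(2)=40, L_bb(4)=-56.
Saddle points occur where the two diagonal entries have opposite signs: (-4, -3), (-4, 4), (-1, 2), (0, -3), (0, 4), (3, 2). Count: 6.

6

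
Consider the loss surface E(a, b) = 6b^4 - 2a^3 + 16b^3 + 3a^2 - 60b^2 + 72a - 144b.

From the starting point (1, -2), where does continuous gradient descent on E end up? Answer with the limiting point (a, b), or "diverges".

(-3, -3)

E is separable, so gradient descent decouples: a follows -∂E/∂a, b follows -∂E/∂b.
∂E/∂a = -6(a - 4)(a + 3); at a=1 this is 72, so a decreases.
∂E/∂b = 24(b - 2)(b + 1)(b + 3); at b=-2 this is 96, so b decreases.
a converges to its nearest critical value -3 (a local min of the a-part); b converges to -3. The iterate converges to (-3, -3).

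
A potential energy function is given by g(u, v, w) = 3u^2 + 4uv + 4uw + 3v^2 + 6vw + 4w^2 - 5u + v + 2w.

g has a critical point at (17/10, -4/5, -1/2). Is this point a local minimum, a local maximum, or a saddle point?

The Hessian is constant: H = [[6, 4, 4], [4, 6, 6], [4, 6, 8]].
Leading principal minors: Δ₁ = 6, Δ₂ = 20, Δ₃ = 40.
All leading minors are positive, so H is positive definite: a local minimum.

local minimum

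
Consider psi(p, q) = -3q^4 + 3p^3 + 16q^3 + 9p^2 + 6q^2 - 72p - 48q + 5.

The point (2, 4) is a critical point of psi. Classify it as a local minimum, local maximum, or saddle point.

The mixed partial ∂²psi/∂p∂q is 0, so the Hessian at any point is diag(psi_pp, psi_qq) = diag(18(p + 1), 12(-3q^2 + 8q + 1)).
At (2, 4): H = diag(54, -180).
The eigenvalues have opposite signs, so H is indefinite: a saddle point.

saddle point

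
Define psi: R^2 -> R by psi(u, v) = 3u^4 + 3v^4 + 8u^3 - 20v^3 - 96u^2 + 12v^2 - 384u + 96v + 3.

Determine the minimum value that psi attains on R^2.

-1850

psi(u,v) separates as P(u) + Q(v) + 3, so its minimum is min P + min Q + 3.
P'(u) = 12(u - 4)(u + 2)(u + 4) vanishes at u ∈ {-4, -2, 4}; Q'(v) = 12(v - 4)(v - 2)(v + 1) vanishes at v ∈ {-1, 2, 4}.
Local minima of P (where P''>0): P(-4)=256, P(4)=-1792. Local minima of Q: Q(-1)=-61, Q(4)=64.
So the global minimum of psi is P(4) + Q(-1) + 3 = -1792 − 61 + 3 = -1850, attained at (4, -1).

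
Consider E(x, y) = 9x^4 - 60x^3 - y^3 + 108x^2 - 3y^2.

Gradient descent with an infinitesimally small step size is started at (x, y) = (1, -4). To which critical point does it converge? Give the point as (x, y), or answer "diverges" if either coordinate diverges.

E is separable, so gradient descent decouples: x follows -∂E/∂x, y follows -∂E/∂y.
∂E/∂x = 36x(x - 3)(x - 2); at x=1 this is 72, so x decreases.
∂E/∂y = -3y(y + 2); at y=-4 this is -24, so y increases.
x converges to its nearest critical value 0 (a local min of the x-part); y converges to -2. The iterate converges to (0, -2).

(0, -2)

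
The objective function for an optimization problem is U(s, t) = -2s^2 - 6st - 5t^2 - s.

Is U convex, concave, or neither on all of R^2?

U is quadratic, so its Hessian is the constant matrix H = [[-4, -6], [-6, -10]].
det(H) = 4, tr(H) = -14.
det(H) > 0 and tr(H) < 0, so H is negative definite everywhere: concave.

concave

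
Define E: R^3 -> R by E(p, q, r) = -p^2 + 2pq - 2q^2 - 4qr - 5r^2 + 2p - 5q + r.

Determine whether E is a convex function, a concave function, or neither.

concave

E is quadratic, so its Hessian is the constant matrix H = [[-2, 2, 0], [2, -4, -4], [0, -4, -10]].
Leading principal minors: -2, 4, -8.
Signs alternate −, +, − ⇒ H ≺ 0 ⇒ concave.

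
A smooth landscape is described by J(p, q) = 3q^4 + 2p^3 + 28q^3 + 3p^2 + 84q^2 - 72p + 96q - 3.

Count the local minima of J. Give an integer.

2

J separates as a function of p plus a function of q, so ∇J=0 decouples.
∂J/∂p = 6(p - 3)(p + 4) = 0 at p ∈ {-4, 3}; ∂J/∂q = 12(q + 1)(q + 2)(q + 4) = 0 at q ∈ {-4, -2, -1}.
The Hessian is diagonal: diag(J_pp, J_qq). Second derivatives: J_pp(-4)=-42, J_pp(3)=42; J_qq(-4)=72, J_qq(-2)=-24, J_qq(-1)=36.
Local minima occur where both diagonal entries positive: (3, -4), (3, -1). Count: 2.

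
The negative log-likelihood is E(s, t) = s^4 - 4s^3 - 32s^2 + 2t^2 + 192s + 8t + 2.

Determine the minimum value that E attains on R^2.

-774

E(s,t) separates as P(s) + Q(t) + 2, so its minimum is min P + min Q + 2.
P'(s) = 4(s - 4)(s - 3)(s + 4) vanishes at s ∈ {-4, 3, 4}; Q'(t) = 4(t + 2) vanishes at t ∈ {-2}.
Local minima of P (where P''>0): P(-4)=-768, P(4)=256. Local minima of Q: Q(-2)=-8.
So the global minimum of E is P(-4) + Q(-2) + 2 = -768 − 8 + 2 = -774, attained at (-4, -2).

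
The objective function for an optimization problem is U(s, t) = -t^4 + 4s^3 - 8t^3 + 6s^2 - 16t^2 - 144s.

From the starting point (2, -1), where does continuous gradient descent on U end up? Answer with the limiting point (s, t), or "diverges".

U is separable, so gradient descent decouples: s follows -∂U/∂s, t follows -∂U/∂t.
∂U/∂s = 12(s - 3)(s + 4); at s=2 this is -72, so s increases.
∂U/∂t = -4t(t + 2)(t + 4); at t=-1 this is 12, so t decreases.
s converges to its nearest critical value 3 (a local min of the s-part); t converges to -2. The iterate converges to (3, -2).

(3, -2)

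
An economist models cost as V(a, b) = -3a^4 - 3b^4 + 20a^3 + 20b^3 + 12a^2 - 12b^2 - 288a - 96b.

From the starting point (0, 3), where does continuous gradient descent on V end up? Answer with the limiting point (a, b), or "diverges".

V is separable, so gradient descent decouples: a follows -∂V/∂a, b follows -∂V/∂b.
∂V/∂a = -12(a - 4)(a - 3)(a + 2); at a=0 this is -288, so a increases.
∂V/∂b = -12(b - 4)(b - 2)(b + 1); at b=3 this is 48, so b decreases.
a converges to its nearest critical value 3 (a local min of the a-part); b converges to 2. The iterate converges to (3, 2).

(3, 2)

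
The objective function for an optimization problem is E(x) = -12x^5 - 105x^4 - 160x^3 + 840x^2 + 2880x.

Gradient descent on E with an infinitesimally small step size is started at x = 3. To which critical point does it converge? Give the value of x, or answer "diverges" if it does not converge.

E'(x) = -60(x - 2)(x + 2)(x + 3)(x + 4), so E'(3) = -12600.
Gradient descent moves in the -E' direction, i.e. x is increasing.
There is no critical point above x=3, and E' keeps the same sign, so the iterate runs off to +∞.

diverges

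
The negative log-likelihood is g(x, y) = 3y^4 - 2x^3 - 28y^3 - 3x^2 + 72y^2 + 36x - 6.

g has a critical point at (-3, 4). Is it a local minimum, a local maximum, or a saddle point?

The mixed partial ∂²g/∂x∂y is 0, so the Hessian at any point is diag(g_xx, g_yy) = diag(-6(2x + 1), 12(3y^2 - 14y + 12)).
At (-3, 4): H = diag(30, 48).
Both eigenvalues are positive, so H is positive definite: a local minimum.

local minimum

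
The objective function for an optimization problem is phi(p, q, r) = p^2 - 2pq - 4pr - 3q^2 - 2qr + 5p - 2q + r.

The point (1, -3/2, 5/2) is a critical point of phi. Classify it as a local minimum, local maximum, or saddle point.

saddle point

The Hessian is constant: H = [[2, -2, -4], [-2, -6, -2], [-4, -2, 0]].
Leading principal minors: Δ₁ = 2, Δ₂ = -16, Δ₃ = 56.
The minors fit neither the all-positive nor the alternating-sign pattern, so H is indefinite: a saddle point.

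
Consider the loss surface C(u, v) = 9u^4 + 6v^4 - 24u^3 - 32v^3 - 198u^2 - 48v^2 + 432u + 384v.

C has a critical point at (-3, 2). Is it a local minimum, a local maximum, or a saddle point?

saddle point

The mixed partial ∂²C/∂u∂v is 0, so the Hessian at any point is diag(C_uu, C_vv) = diag(36(3u^2 - 4u - 11), 24(3v^2 - 8v - 4)).
At (-3, 2): H = diag(1008, -192).
The eigenvalues have opposite signs, so H is indefinite: a saddle point.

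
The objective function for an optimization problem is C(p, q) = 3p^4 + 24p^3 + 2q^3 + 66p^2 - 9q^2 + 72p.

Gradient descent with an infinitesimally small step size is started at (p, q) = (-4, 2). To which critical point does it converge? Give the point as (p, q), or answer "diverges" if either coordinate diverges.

(-3, 3)

C is separable, so gradient descent decouples: p follows -∂C/∂p, q follows -∂C/∂q.
∂C/∂p = 12(p + 1)(p + 2)(p + 3); at p=-4 this is -72, so p increases.
∂C/∂q = 6q(q - 3); at q=2 this is -12, so q increases.
p converges to its nearest critical value -3 (a local min of the p-part); q converges to 3. The iterate converges to (-3, 3).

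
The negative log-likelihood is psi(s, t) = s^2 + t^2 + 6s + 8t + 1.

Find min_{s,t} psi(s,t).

-24

psi(s,t) separates as P(s) + Q(t) + 1, so its minimum is min P + min Q + 1.
P'(s) = 2s + 6 vanishes at s ∈ {-3}; Q'(t) = 2(t + 4) vanishes at t ∈ {-4}.
Local minima of P (where P''>0): P(-3)=-9. Local minima of Q: Q(-4)=-16.
So the global minimum of psi is P(-3) + Q(-4) + 1 = -9 − 16 + 1 = -24, attained at (-3, -4).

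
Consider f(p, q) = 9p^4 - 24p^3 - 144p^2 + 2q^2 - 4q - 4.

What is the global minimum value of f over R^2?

f(p,q) separates as A(p) + B(q) − 4, so its minimum is min A + min B − 4.
A'(p) = 36p(p - 4)(p + 2) vanishes at p ∈ {-2, 0, 4}; B'(q) = 4q - 4 vanishes at q ∈ {1}.
Local minima of A (where A''>0): A(-2)=-240, A(4)=-1536. Local minima of B: B(1)=-2.
So the global minimum of f is A(4) + B(1) − 4 = -1536 − 2 − 4 = -1542, attained at (4, 1).

-1542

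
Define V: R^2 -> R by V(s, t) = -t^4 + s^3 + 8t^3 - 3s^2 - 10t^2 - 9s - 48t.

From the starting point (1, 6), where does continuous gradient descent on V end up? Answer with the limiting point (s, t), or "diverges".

V is separable, so gradient descent decouples: s follows -∂V/∂s, t follows -∂V/∂t.
∂V/∂s = 3(s - 3)(s + 1); at s=1 this is -12, so s increases.
∂V/∂t = -4(t - 4)(t - 3)(t + 1); at t=6 this is -168, so t increases.
The t-coordinate has no critical point in that direction and runs off to infinity.

diverges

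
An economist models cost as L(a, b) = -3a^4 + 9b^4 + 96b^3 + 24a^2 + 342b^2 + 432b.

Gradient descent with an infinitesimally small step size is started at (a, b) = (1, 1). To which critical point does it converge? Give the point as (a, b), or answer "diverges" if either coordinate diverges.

(0, -1)

L is separable, so gradient descent decouples: a follows -∂L/∂a, b follows -∂L/∂b.
∂L/∂a = -12a(a - 2)(a + 2); at a=1 this is 36, so a decreases.
∂L/∂b = 36(b + 1)(b + 3)(b + 4); at b=1 this is 1440, so b decreases.
a converges to its nearest critical value 0 (a local min of the a-part); b converges to -1. The iterate converges to (0, -1).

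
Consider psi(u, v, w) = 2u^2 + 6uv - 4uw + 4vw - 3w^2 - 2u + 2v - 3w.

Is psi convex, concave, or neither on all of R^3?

neither

psi is quadratic, so its Hessian is the constant matrix H = [[4, 6, -4], [6, 0, 4], [-4, 4, -6]].
Leading principal minors: 4, -36, -40.
Neither pattern holds ⇒ H is indefinite ⇒ neither convex nor concave.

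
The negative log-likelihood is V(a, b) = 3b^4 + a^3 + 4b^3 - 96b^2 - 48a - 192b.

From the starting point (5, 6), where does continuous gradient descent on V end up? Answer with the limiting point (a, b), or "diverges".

(4, 4)

V is separable, so gradient descent decouples: a follows -∂V/∂a, b follows -∂V/∂b.
∂V/∂a = 3(a - 4)(a + 4); at a=5 this is 27, so a decreases.
∂V/∂b = 12(b - 4)(b + 1)(b + 4); at b=6 this is 1680, so b decreases.
a converges to its nearest critical value 4 (a local min of the a-part); b converges to 4. The iterate converges to (4, 4).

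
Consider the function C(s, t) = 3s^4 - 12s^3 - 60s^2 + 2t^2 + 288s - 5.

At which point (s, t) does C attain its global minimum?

C(s,t) separates as P(s) + Q(t) − 5, so its minimum is min P + min Q − 5.
P'(s) = 12(s - 4)(s - 2)(s + 3) vanishes at s ∈ {-3, 2, 4}; Q'(t) = 4t vanishes at t ∈ {0}.
Local minima of P (where P''>0): P(-3)=-837, P(4)=192. Local minima of Q: Q(0)=0.
So the global minimum of C is P(-3) + Q(0) − 5 = -837 + 0 − 5 = -842, attained at (-3, 0).

(-3, 0)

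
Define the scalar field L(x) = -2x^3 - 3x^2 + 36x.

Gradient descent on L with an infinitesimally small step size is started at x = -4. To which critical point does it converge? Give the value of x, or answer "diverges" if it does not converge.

L'(x) = -6(x - 2)(x + 3), so L'(-4) = -36.
Gradient descent moves in the -L' direction, i.e. x is increasing.
The nearest critical point in that direction is x = -3, where L'' = 30 > 0 (a local minimum). The iterate converges there.

-3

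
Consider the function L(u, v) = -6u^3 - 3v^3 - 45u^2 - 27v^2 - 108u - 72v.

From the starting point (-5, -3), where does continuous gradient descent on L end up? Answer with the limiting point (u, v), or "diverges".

(-3, -4)

L is separable, so gradient descent decouples: u follows -∂L/∂u, v follows -∂L/∂v.
∂L/∂u = -18(u + 2)(u + 3); at u=-5 this is -108, so u increases.
∂L/∂v = -9(v + 2)(v + 4); at v=-3 this is 9, so v decreases.
u converges to its nearest critical value -3 (a local min of the u-part); v converges to -4. The iterate converges to (-3, -4).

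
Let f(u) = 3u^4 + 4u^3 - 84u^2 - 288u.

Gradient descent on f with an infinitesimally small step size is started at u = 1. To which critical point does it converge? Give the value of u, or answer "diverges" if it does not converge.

f'(u) = 12(u - 4)(u + 2)(u + 3), so f'(1) = -432.
Gradient descent moves in the -f' direction, i.e. u is increasing.
The nearest critical point in that direction is u = 4, where f'' = 504 > 0 (a local minimum). The iterate converges there.

4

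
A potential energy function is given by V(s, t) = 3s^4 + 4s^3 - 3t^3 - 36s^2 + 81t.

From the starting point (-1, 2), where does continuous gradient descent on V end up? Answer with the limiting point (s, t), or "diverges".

V is separable, so gradient descent decouples: s follows -∂V/∂s, t follows -∂V/∂t.
∂V/∂s = 12s(s - 2)(s + 3); at s=-1 this is 72, so s decreases.
∂V/∂t = -9(t - 3)(t + 3); at t=2 this is 45, so t decreases.
s converges to its nearest critical value -3 (a local min of the s-part); t converges to -3. The iterate converges to (-3, -3).

(-3, -3)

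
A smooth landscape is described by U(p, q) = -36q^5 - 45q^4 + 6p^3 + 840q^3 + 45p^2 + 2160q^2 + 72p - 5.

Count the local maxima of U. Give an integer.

2

U separates as a function of p plus a function of q, so ∇U=0 decouples.
∂U/∂p = 18(p + 1)(p + 4) = 0 at p ∈ {-4, -1}; ∂U/∂q = -180q(q - 4)(q + 2)(q + 3) = 0 at q ∈ {-3, -2, 0, 4}.
The Hessian is diagonal: diag(U_pp, U_qq). Second derivatives: U_pp(-4)=-54, U_pp(-1)=54; U_qq(-3)=3780, U_qq(-2)=-2160, U_qq(0)=4320, U_qq(4)=-30240.
Local maxima occur where both diagonal entries negative: (-4, -2), (-4, 4). Count: 2.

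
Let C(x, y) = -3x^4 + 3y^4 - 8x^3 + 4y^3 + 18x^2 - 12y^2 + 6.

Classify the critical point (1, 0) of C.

The mixed partial ∂²C/∂x∂y is 0, so the Hessian at any point is diag(C_xx, C_yy) = diag(12(-3x^2 - 4x + 3), 12(3y^2 + 2y - 2)).
At (1, 0): H = diag(-48, -24).
Both eigenvalues are negative, so H is negative definite: a local maximum.

local maximum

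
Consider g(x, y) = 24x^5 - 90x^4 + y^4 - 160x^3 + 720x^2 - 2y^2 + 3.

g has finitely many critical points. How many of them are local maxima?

2

g separates as a function of x plus a function of y, so ∇g=0 decouples.
∂g/∂x = 120x(x - 3)(x - 2)(x + 2) = 0 at x ∈ {-2, 0, 2, 3}; ∂g/∂y = 4y(y - 1)(y + 1) = 0 at y ∈ {-1, 0, 1}.
The Hessian is diagonal: diag(g_xx, g_yy). Second derivatives: g_xx(-2)=-4800, g_xx(0)=1440, g_xx(2)=-960, g_xx(3)=1800; g_yy(-1)=8, g_yy(0)=-4, g_yy(1)=8.
Local maxima occur where both diagonal entries negative: (-2, 0), (2, 0). Count: 2.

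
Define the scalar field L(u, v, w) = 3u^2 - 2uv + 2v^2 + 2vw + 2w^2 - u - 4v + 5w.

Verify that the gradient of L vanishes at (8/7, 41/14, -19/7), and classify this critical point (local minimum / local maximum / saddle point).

∇L = (6u - 2v - 1, -2u + 4v + 2w - 4, 2v + 4w + 5); substituting (8/7, 41/14, -19/7) gives ∇L = (0, 0, 0), so (8/7, 41/14, -19/7) is indeed a critical point.
The Hessian is constant: H = [[6, -2, 0], [-2, 4, 2], [0, 2, 4]].
Leading principal minors: Δ₁ = 6, Δ₂ = 20, Δ₃ = 56.
All leading minors are positive, so H is positive definite: a local minimum.

local minimum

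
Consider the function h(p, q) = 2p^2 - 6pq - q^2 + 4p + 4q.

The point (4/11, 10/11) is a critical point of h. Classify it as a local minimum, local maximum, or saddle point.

The Hessian of h is constant: H = [[4, -6], [-6, -2]].
det(H) = 4·(-2) − (-6)² = -44.
Since det(H) < 0, H is indefinite and the critical point is a saddle point.

saddle point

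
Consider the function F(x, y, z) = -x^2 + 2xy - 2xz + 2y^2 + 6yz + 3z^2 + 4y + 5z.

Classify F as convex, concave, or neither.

F is quadratic, so its Hessian is the constant matrix H = [[-2, 2, -2], [2, 4, 6], [-2, 6, 6]].
Leading principal minors: -2, -12, -64.
Neither pattern holds ⇒ H is indefinite ⇒ neither convex nor concave.

neither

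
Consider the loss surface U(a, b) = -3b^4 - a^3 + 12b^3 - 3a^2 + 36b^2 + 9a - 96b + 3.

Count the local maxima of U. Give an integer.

U separates as a function of a plus a function of b, so ∇U=0 decouples.
∂U/∂a = -3(a - 1)(a + 3) = 0 at a ∈ {-3, 1}; ∂U/∂b = -12(b - 4)(b - 1)(b + 2) = 0 at b ∈ {-2, 1, 4}.
The Hessian is diagonal: diag(U_aa, U_bb). Second derivatives: U_aa(-3)=12, U_aa(1)=-12; U_bb(-2)=-216, U_bb(1)=108, U_bb(4)=-216.
Local maxima occur where both diagonal entries negative: (1, -2), (1, 4). Count: 2.

2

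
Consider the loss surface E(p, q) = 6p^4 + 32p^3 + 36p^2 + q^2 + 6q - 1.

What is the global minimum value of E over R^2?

-64

E(p,q) separates as A(p) + B(q) − 1, so its minimum is min A + min B − 1.
A'(p) = 24p(p + 1)(p + 3) vanishes at p ∈ {-3, -1, 0}; B'(q) = 2q + 6 vanishes at q ∈ {-3}.
Local minima of A (where A''>0): A(-3)=-54, A(0)=0. Local minima of B: B(-3)=-9.
So the global minimum of E is A(-3) + B(-3) − 1 = -54 − 9 − 1 = -64, attained at (-3, -3).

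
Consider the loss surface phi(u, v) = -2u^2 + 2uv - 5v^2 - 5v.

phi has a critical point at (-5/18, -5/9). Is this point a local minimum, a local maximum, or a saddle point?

The Hessian of phi is constant: H = [[-4, 2], [2, -10]].
det(H) = (-4)·(-10) − 2² = 36.
det(H) > 0 and tr(H) = -14 < 0, so H is negative definite and the point is a local maximum.

local maximum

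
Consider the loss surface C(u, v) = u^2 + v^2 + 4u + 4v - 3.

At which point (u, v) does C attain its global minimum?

C(u,v) separates as P(u) + Q(v) − 3, so its minimum is min P + min Q − 3.
P'(u) = 2u + 4 vanishes at u ∈ {-2}; Q'(v) = 2v + 4 vanishes at v ∈ {-2}.
Local minima of P (where P''>0): P(-2)=-4. Local minima of Q: Q(-2)=-4.
So the global minimum of C is P(-2) + Q(-2) − 3 = -4 − 4 − 3 = -11, attained at (-2, -2).

(-2, -2)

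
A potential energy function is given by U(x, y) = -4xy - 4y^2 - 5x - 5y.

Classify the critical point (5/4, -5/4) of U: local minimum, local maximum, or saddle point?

The Hessian of U is constant: H = [[0, -4], [-4, -8]].
det(H) = 0·(-8) − (-4)² = -16.
Since det(H) < 0, H is indefinite and the critical point is a saddle point.

saddle point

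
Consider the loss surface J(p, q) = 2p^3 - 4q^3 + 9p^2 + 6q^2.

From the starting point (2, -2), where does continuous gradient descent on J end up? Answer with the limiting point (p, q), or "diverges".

(0, 0)

J is separable, so gradient descent decouples: p follows -∂J/∂p, q follows -∂J/∂q.
∂J/∂p = 6p(p + 3); at p=2 this is 60, so p decreases.
∂J/∂q = -12q(q - 1); at q=-2 this is -72, so q increases.
p converges to its nearest critical value 0 (a local min of the p-part); q converges to 0. The iterate converges to (0, 0).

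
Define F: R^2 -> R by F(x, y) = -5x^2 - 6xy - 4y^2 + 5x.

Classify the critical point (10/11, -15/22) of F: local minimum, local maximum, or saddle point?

The Hessian of F is constant: H = [[-10, -6], [-6, -8]].
det(H) = (-10)·(-8) − (-6)² = 44.
det(H) > 0 and tr(H) = -18 < 0, so H is negative definite and the point is a local maximum.

local maximum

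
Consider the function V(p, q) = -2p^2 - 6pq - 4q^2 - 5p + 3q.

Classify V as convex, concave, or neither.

V is quadratic, so its Hessian is the constant matrix H = [[-4, -6], [-6, -8]].
det(H) = -4, tr(H) = -12.
det(H) < 0, so H is indefinite: neither convex nor concave.

neither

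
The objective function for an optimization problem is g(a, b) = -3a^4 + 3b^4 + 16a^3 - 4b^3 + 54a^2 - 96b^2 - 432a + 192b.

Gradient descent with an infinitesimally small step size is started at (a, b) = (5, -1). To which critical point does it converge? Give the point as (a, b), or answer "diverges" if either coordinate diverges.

g is separable, so gradient descent decouples: a follows -∂g/∂a, b follows -∂g/∂b.
∂g/∂a = -12(a - 4)(a - 3)(a + 3); at a=5 this is -192, so a increases.
∂g/∂b = 12(b - 4)(b - 1)(b + 4); at b=-1 this is 360, so b decreases.
The a-coordinate has no critical point in that direction and runs off to infinity.

diverges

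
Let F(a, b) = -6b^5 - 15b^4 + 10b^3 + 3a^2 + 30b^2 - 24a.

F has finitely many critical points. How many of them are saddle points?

2

F separates as a function of a plus a function of b, so ∇F=0 decouples.
∂F/∂a = 6(a - 4) = 0 at a ∈ {4}; ∂F/∂b = -30b(b - 1)(b + 1)(b + 2) = 0 at b ∈ {-2, -1, 0, 1}.
The Hessian is diagonal: diag(F_aa, F_bb). Second derivatives: F_aa(4)=6; F_bb(-2)=180, F_bb(-1)=-60, F_bb(0)=60, F_bb(1)=-180.
Saddle points occur where the two diagonal entries have opposite signs: (4, -1), (4, 1). Count: 2.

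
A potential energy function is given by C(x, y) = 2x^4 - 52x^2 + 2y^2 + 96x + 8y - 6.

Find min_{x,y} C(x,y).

-718

C(x,y) separates as P(x) + Q(y) − 6, so its minimum is min P + min Q − 6.
P'(x) = 8(x - 3)(x - 1)(x + 4) vanishes at x ∈ {-4, 1, 3}; Q'(y) = 4y + 8 vanishes at y ∈ {-2}.
Local minima of P (where P''>0): P(-4)=-704, P(3)=-18. Local minima of Q: Q(-2)=-8.
So the global minimum of C is P(-4) + Q(-2) − 6 = -704 − 8 − 6 = -718, attained at (-4, -2).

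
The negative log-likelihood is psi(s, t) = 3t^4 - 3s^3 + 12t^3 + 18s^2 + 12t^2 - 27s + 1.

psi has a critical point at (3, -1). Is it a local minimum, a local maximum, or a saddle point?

local maximum

The mixed partial ∂²psi/∂s∂t is 0, so the Hessian at any point is diag(psi_ss, psi_tt) = diag(18(-s + 2), 12(3t^2 + 6t + 2)).
At (3, -1): H = diag(-18, -12).
Both eigenvalues are negative, so H is negative definite: a local maximum.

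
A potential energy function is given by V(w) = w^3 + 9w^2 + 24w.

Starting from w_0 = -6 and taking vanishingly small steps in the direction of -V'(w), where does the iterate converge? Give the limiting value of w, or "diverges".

diverges

V'(w) = 3(w + 2)(w + 4), so V'(-6) = 24.
Gradient descent moves in the -V' direction, i.e. w is decreasing.
There is no critical point below w=-6, and V' keeps the same sign, so the iterate runs off to −∞.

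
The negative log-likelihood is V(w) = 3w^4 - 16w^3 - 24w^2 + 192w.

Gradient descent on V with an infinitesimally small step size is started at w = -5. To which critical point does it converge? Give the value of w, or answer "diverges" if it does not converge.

V'(w) = 12(w - 4)(w - 2)(w + 2), so V'(-5) = -2268.
Gradient descent moves in the -V' direction, i.e. w is increasing.
The nearest critical point in that direction is w = -2, where V'' = 288 > 0 (a local minimum). The iterate converges there.

-2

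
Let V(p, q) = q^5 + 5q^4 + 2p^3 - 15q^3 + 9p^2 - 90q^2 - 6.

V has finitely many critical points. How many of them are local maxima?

2

V separates as a function of p plus a function of q, so ∇V=0 decouples.
∂V/∂p = 6p(p + 3) = 0 at p ∈ {-3, 0}; ∂V/∂q = 5q(q - 3)(q + 3)(q + 4) = 0 at q ∈ {-4, -3, 0, 3}.
The Hessian is diagonal: diag(V_pp, V_qq). Second derivatives: V_pp(-3)=-18, V_pp(0)=18; V_qq(-4)=-140, V_qq(-3)=90, V_qq(0)=-180, V_qq(3)=630.
Local maxima occur where both diagonal entries negative: (-3, -4), (-3, 0). Count: 2.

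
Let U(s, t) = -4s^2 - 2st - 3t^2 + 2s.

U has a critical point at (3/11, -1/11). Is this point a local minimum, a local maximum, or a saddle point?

local maximum

The Hessian of U is constant: H = [[-8, -2], [-2, -6]].
det(H) = (-8)·(-6) − (-2)² = 44.
det(H) > 0 and tr(H) = -14 < 0, so H is negative definite and the point is a local maximum.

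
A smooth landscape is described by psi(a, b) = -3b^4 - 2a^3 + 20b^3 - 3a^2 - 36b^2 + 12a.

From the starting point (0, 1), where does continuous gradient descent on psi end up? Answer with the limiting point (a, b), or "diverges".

psi is separable, so gradient descent decouples: a follows -∂psi/∂a, b follows -∂psi/∂b.
∂psi/∂a = -6(a - 1)(a + 2); at a=0 this is 12, so a decreases.
∂psi/∂b = -12b(b - 3)(b - 2); at b=1 this is -24, so b increases.
a converges to its nearest critical value -2 (a local min of the a-part); b converges to 2. The iterate converges to (-2, 2).

(-2, 2)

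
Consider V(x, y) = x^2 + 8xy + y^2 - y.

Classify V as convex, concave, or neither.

V is quadratic, so its Hessian is the constant matrix H = [[2, 8], [8, 2]].
det(H) = -60, tr(H) = 4.
det(H) < 0, so H is indefinite: neither convex nor concave.

neither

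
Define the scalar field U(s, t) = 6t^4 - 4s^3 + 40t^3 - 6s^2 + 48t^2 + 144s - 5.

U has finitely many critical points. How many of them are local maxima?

U separates as a function of s plus a function of t, so ∇U=0 decouples.
∂U/∂s = -12(s - 3)(s + 4) = 0 at s ∈ {-4, 3}; ∂U/∂t = 24t(t + 1)(t + 4) = 0 at t ∈ {-4, -1, 0}.
The Hessian is diagonal: diag(U_ss, U_tt). Second derivatives: U_ss(-4)=84, U_ss(3)=-84; U_tt(-4)=288, U_tt(-1)=-72, U_tt(0)=96.
Local maxima occur where both diagonal entries negative: (3, -1). Count: 1.

1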